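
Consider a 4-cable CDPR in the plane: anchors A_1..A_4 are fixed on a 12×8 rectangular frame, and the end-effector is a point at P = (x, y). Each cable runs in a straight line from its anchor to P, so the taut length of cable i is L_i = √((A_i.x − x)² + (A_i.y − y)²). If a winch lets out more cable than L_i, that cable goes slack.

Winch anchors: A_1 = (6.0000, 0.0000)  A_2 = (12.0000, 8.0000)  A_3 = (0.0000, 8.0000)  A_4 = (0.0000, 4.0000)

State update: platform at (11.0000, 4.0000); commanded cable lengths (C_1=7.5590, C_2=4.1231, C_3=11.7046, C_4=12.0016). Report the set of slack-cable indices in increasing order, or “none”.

cable 1: √((-5.0000)²+(-4.0000)²)=6.4031, C_1=7.5590: slack
cable 2: √((1.0000)²+(4.0000)²)=4.1231, C_2=4.1231: taut
cable 3: √((-11.0000)²+(4.0000)²)=11.7047, C_3=11.7046: taut
cable 4: √((-11.0000)²+(0.0000)²)=11.0000, C_4=12.0016: slack

1, 4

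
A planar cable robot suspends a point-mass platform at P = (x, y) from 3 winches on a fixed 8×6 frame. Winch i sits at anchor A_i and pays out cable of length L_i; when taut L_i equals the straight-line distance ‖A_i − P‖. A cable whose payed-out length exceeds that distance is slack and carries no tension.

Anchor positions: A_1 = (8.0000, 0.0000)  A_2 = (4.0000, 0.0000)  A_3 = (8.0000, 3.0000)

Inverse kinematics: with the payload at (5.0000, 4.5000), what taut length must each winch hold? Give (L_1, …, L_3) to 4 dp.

L_1: Δ = A_1−P = (3.0000, -4.5000) → ‖Δ‖ = √29.2500 = 5.4083
L_2: Δ = A_2−P = (-1.0000, -4.5000) → ‖Δ‖ = √21.2500 = 4.6098
L_3: Δ = A_3−P = (3.0000, -1.5000) → ‖Δ‖ = √11.2500 = 3.3541

(5.4083, 4.6098, 3.3541)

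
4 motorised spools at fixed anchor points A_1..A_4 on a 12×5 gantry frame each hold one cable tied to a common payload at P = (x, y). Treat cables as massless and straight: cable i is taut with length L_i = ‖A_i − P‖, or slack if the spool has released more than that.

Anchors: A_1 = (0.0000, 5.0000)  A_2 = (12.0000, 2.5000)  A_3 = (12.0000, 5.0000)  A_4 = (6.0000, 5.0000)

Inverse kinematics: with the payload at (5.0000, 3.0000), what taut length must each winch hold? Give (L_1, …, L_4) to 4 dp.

(5.3852, 7.0178, 7.2801, 2.2361)

cable 1: Δx=-5.0000, Δy=2.0000; L_1 = √(Δx²+Δy²) = 5.3852
cable 2: Δx=7.0000, Δy=-0.5000; L_2 = √(Δx²+Δy²) = 7.0178
cable 3: Δx=7.0000, Δy=2.0000; L_3 = √(Δx²+Δy²) = 7.2801
cable 4: Δx=1.0000, Δy=2.0000; L_4 = √(Δx²+Δy²) = 2.2361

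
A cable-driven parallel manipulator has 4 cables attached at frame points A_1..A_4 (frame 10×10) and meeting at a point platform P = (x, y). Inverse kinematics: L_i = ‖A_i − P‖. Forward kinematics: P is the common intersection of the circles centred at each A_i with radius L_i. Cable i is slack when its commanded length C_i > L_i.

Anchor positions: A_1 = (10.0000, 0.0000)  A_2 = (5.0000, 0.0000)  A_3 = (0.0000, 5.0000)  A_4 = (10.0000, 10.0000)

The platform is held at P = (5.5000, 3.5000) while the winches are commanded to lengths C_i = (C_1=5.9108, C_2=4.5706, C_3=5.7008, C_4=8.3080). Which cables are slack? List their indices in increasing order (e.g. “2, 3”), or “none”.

1, 2, 4

cable 1: L_1 = ‖A_1−P‖ = 5.7009;  C_1 = 5.9108 → slack
cable 2: L_2 = ‖A_2−P‖ = 3.5355;  C_2 = 4.5706 → slack
cable 3: L_3 = ‖A_3−P‖ = 5.7009;  C_3 = 5.7008 → taut
cable 4: L_4 = ‖A_4−P‖ = 7.9057;  C_4 = 8.3080 → slack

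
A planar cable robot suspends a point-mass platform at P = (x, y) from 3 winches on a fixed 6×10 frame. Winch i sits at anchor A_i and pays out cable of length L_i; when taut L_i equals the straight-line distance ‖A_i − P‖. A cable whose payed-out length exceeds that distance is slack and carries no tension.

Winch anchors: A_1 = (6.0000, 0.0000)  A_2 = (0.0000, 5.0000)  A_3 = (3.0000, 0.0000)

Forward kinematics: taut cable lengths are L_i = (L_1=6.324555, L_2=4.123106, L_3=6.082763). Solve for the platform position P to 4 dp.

(4.0000, 6.0000)

each cable: (A_i−P)·(A_i−P) = L_i²; let c_i = ‖A_i‖²−L_i²
c_1 = 36.0000+0.0000−40.0000 = -4.0000
row 1: 12.0000x − 10.0000y = -12.0000  (c_2=8.0000)
row 2: 6.0000x + 0.0000y = 24.0000  (c_3=-28.0000)
Cramer on rows 1–2 → x = 4.0000, y = 6.0000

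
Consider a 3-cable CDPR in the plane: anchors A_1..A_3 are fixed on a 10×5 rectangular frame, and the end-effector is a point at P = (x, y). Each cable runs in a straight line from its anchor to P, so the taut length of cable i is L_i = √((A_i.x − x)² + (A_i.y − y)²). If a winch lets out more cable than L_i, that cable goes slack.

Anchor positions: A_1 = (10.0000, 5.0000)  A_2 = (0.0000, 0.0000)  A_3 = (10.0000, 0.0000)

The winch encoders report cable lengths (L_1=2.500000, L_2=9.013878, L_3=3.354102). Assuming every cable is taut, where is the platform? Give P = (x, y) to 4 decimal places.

(8.5000, 3.0000)

each cable: (A_i−P)·(A_i−P) = L_i²; let c_i = ‖A_i‖²−L_i²
c_1 = 100.0000+25.0000−6.2500 = 118.7500
row 1: 20.0000x + 10.0000y = 200.0000  (c_2=-81.2500)
row 2: 0.0000x + 10.0000y = 30.0000  (c_3=88.7500)
Cramer on rows 1–2 → x = 8.5000, y = 3.0000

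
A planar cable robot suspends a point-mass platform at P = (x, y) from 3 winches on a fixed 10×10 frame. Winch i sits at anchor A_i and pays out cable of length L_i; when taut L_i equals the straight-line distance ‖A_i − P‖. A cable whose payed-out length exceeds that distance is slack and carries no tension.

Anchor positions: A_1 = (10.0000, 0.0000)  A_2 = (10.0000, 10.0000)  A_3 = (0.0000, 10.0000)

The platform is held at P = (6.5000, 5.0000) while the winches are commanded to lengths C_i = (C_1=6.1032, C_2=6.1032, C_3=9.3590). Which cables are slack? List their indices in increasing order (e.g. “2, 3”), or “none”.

cable 1: L_1 = ‖A_1−P‖ = 6.1033;  C_1 = 6.1032 → taut
cable 2: L_2 = ‖A_2−P‖ = 6.1033;  C_2 = 6.1032 → taut
cable 3: L_3 = ‖A_3−P‖ = 8.2006;  C_3 = 9.3590 → slack

3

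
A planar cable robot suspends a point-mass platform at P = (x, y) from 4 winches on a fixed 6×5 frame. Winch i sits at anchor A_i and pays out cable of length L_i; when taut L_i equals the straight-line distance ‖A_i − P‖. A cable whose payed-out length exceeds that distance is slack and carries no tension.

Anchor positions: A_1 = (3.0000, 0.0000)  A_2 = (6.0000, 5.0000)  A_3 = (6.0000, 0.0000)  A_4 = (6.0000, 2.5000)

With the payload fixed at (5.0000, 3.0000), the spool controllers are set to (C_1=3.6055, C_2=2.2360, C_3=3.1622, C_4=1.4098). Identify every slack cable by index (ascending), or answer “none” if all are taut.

cable 1: L_1 = ‖A_1−P‖ = 3.6056;  C_1 = 3.6055 → taut
cable 2: L_2 = ‖A_2−P‖ = 2.2361;  C_2 = 2.2360 → taut
cable 3: L_3 = ‖A_3−P‖ = 3.1623;  C_3 = 3.1622 → taut
cable 4: L_4 = ‖A_4−P‖ = 1.1180;  C_4 = 1.4098 → slack

4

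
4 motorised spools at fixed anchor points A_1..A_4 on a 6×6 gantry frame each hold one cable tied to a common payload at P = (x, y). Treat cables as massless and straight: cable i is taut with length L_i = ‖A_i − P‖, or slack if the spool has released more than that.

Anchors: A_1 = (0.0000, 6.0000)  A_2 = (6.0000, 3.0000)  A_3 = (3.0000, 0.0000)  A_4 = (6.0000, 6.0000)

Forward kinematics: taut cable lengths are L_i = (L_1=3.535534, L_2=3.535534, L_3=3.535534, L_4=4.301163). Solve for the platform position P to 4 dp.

(2.5000, 3.5000)

expand ‖A_i−P‖²=L_i² and subtract eq 1 (c_i ≔ ‖A_i‖²−L_i²)
c_1 = 0.0000+36.0000−12.5000 = 23.5000
eq1−eq2 → [-12.0000  6.0000]·P = -9.0000
eq1−eq3 → [-6.0000  12.0000]·P = 27.0000
eq1−eq4 → [-12.0000  0.0000]·P = -30.0000
2×2 solve → P = (2.5000, 3.5000)
check cable 4: ‖A_4−P‖² = 18.5000 ≈ L_4² = 18.5000 ✓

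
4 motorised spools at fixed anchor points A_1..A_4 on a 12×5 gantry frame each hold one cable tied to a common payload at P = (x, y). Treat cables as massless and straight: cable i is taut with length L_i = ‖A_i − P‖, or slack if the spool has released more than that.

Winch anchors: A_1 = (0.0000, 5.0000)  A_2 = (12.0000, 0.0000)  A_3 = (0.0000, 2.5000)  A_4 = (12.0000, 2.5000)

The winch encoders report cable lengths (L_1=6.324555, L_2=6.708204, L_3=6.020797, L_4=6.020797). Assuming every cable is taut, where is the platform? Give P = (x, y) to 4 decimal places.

each cable: (A_i−P)·(A_i−P) = L_i²; let q_i = ‖A_i‖²−L_i²
q_1 = 0.0000+25.0000−40.0000 = -15.0000
row 1: -24.0000x + 10.0000y = -114.0000  (q_2=99.0000)
row 2: 0.0000x + 5.0000y = 15.0000  (q_3=-30.0000)
row 3: -24.0000x + 5.0000y = -129.0000  (q_4=114.0000)
Cramer on rows 1–2 → x = 6.0000, y = 3.0000
check cable 4: ‖A_4−P‖² = 36.2500 ≈ L_4² = 36.2500 ✓

(6.0000, 3.0000)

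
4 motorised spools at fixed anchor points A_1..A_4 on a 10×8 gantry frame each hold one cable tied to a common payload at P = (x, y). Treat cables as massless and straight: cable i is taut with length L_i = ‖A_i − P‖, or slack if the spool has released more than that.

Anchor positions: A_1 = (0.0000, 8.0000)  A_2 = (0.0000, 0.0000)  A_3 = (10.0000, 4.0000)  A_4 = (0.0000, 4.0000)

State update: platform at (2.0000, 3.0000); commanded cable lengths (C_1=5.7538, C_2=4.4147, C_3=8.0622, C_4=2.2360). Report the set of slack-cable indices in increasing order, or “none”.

1, 2

i=1: geometric 5.3852 vs commanded 5.7538 ⇒ slack
i=2: geometric 3.6056 vs commanded 4.4147 ⇒ slack
i=3: geometric 8.0623 vs commanded 8.0622 ⇒ taut
i=4: geometric 2.2361 vs commanded 2.2360 ⇒ taut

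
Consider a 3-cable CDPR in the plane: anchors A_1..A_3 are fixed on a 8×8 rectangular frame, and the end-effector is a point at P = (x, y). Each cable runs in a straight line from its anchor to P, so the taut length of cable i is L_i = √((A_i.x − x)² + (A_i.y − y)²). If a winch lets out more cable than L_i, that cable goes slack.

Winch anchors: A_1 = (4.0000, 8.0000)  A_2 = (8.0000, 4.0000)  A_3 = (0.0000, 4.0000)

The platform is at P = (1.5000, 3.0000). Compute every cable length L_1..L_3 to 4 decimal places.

L_1 = √((4.0000−1.5000)² + (8.0000−3.0000)²) = 5.5902
L_2 = √((8.0000−1.5000)² + (4.0000−3.0000)²) = 6.5765
L_3 = √((0.0000−1.5000)² + (4.0000−3.0000)²) = 1.8028

(5.5902, 6.5765, 1.8028)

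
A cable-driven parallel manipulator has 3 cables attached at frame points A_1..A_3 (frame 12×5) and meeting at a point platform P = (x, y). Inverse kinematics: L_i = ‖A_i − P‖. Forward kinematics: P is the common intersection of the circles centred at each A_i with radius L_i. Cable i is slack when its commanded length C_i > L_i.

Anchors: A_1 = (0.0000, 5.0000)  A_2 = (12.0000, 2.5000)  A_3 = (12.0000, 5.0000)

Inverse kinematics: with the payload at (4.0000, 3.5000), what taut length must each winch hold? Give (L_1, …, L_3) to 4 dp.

L_1: Δ = A_1−P = (-4.0000, 1.5000) → ‖Δ‖ = √18.2500 = 4.2720
L_2: Δ = A_2−P = (8.0000, -1.0000) → ‖Δ‖ = √65.0000 = 8.0623
L_3: Δ = A_3−P = (8.0000, 1.5000) → ‖Δ‖ = √66.2500 = 8.1394

(4.2720, 8.0623, 8.1394)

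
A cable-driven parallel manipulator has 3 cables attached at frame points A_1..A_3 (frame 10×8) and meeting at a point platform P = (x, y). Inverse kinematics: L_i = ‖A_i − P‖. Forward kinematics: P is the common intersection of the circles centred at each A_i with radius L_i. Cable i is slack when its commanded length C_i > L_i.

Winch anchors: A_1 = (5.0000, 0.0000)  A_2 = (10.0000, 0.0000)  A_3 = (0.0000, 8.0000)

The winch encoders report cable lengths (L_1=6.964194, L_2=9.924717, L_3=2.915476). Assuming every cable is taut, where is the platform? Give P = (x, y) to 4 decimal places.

(2.5000, 6.5000)

circle eqns → linear via eq_j − eq_1; set c_j = A_j·A_j − L_j²
c_1 = 25.0000+0.0000−48.5000 = -23.5000
-10.0000·x + 0.0000·y = c_1−c_2 = -25.0000
10.0000·x − 16.0000·y = c_1−c_3 = -79.0000
solve first two rows → x=2.5000, y=6.5000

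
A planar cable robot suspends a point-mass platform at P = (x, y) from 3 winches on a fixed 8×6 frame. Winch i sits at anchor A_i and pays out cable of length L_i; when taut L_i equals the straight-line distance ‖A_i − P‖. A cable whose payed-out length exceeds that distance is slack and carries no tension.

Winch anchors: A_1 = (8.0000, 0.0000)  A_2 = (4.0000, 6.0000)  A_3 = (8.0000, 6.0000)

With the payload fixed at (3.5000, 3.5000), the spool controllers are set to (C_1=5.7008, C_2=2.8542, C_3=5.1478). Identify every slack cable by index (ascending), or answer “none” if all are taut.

2

i=1: geometric 5.7009 vs commanded 5.7008 ⇒ taut
i=2: geometric 2.5495 vs commanded 2.8542 ⇒ slack
i=3: geometric 5.1478 vs commanded 5.1478 ⇒ taut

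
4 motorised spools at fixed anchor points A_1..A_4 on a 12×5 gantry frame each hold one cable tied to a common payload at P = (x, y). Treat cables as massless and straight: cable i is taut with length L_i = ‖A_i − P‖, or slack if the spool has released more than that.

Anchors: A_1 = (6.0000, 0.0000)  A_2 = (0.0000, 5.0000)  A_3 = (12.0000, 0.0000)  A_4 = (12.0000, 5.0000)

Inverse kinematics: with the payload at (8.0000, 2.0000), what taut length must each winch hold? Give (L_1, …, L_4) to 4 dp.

cable 1: Δx=-2.0000, Δy=-2.0000; L_1 = √(Δx²+Δy²) = 2.8284
cable 2: Δx=-8.0000, Δy=3.0000; L_2 = √(Δx²+Δy²) = 8.5440
cable 3: Δx=4.0000, Δy=-2.0000; L_3 = √(Δx²+Δy²) = 4.4721
cable 4: Δx=4.0000, Δy=3.0000; L_4 = √(Δx²+Δy²) = 5.0000

(2.8284, 8.5440, 4.4721, 5.0000)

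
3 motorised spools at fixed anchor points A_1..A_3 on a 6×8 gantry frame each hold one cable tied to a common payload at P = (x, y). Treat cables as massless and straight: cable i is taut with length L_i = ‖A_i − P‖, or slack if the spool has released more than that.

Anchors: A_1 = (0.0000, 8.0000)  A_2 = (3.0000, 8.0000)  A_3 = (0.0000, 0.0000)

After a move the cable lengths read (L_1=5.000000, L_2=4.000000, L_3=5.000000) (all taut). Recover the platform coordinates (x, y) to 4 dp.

expand ‖A_i−P‖²=L_i² and subtract eq 1 (q_i ≔ ‖A_i‖²−L_i²)
q_1 = 0.0000+64.0000−25.0000 = 39.0000
eq1−eq2 → [-6.0000  0.0000]·P = -18.0000
eq1−eq3 → [0.0000  16.0000]·P = 64.0000
2×2 solve → P = (3.0000, 4.0000)

(3.0000, 4.0000)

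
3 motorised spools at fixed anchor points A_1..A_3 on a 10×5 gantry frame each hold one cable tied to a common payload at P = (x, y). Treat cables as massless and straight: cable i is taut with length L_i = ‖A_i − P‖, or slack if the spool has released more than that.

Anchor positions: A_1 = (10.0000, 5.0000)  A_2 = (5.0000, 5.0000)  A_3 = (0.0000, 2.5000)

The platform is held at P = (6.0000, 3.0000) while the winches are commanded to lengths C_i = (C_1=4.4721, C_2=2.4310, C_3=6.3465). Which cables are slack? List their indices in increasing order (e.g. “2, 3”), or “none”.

2, 3

cable 1: L_1 = ‖A_1−P‖ = 4.4721;  C_1 = 4.4721 → taut
cable 2: L_2 = ‖A_2−P‖ = 2.2361;  C_2 = 2.4310 → slack
cable 3: L_3 = ‖A_3−P‖ = 6.0208;  C_3 = 6.3465 → slack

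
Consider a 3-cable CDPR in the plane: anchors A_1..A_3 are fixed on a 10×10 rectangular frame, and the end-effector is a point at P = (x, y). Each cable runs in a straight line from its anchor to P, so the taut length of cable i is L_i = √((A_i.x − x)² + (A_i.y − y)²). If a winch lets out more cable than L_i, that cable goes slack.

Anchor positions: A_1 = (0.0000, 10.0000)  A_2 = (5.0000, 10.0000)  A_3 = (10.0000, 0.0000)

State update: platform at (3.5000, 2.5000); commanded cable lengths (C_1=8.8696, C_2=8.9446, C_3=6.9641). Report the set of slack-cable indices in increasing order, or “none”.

i=1: geometric 8.2765 vs commanded 8.8696 ⇒ slack
i=2: geometric 7.6485 vs commanded 8.9446 ⇒ slack
i=3: geometric 6.9642 vs commanded 6.9641 ⇒ taut

1, 2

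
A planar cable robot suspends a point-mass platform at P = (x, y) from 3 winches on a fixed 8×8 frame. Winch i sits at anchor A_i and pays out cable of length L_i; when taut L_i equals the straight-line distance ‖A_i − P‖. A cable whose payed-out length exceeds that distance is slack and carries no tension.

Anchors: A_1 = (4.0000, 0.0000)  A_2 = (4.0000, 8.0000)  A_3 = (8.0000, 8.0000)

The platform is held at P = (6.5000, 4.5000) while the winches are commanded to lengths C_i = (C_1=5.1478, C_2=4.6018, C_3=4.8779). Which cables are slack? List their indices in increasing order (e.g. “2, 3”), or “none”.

2, 3

cable 1: √((-2.5000)²+(-4.5000)²)=5.1478, C_1=5.1478: taut
cable 2: √((-2.5000)²+(3.5000)²)=4.3012, C_2=4.6018: slack
cable 3: √((1.5000)²+(3.5000)²)=3.8079, C_3=4.8779: slack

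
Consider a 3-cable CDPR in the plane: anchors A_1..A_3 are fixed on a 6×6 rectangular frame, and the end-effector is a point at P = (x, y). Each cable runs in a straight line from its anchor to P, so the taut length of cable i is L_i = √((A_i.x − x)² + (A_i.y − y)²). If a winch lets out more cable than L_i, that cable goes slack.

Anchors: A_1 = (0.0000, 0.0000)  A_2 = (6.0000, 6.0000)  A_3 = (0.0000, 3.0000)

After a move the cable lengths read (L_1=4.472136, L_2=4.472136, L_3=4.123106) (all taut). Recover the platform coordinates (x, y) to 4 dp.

expand ‖A_i−P‖²=L_i² and subtract eq 1 (q_i ≔ ‖A_i‖²−L_i²)
q_1 = 0.0000+0.0000−20.0000 = -20.0000
eq1−eq2 → [-12.0000  -12.0000]·P = -72.0000
eq1−eq3 → [0.0000  -6.0000]·P = -12.0000
2×2 solve → P = (4.0000, 2.0000)

(4.0000, 2.0000)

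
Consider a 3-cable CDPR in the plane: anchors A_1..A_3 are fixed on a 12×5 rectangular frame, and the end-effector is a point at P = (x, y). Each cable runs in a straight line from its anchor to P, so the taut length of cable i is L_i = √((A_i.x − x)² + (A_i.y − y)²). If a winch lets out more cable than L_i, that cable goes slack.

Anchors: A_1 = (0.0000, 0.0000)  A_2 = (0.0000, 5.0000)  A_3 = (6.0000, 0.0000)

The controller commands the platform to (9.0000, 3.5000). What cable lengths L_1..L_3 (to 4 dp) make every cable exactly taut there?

(9.6566, 9.1241, 4.6098)

L_1: Δ = A_1−P = (-9.0000, -3.5000) → ‖Δ‖ = √93.2500 = 9.6566
L_2: Δ = A_2−P = (-9.0000, 1.5000) → ‖Δ‖ = √83.2500 = 9.1241
L_3: Δ = A_3−P = (-3.0000, -3.5000) → ‖Δ‖ = √21.2500 = 4.6098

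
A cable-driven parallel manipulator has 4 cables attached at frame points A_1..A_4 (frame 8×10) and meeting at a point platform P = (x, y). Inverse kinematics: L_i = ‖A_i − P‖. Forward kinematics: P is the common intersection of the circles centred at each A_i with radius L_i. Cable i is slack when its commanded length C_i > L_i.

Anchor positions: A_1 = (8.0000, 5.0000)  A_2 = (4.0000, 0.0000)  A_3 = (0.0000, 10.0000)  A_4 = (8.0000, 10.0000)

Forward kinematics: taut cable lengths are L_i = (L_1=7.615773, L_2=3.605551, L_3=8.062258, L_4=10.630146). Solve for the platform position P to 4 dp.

expand ‖A_i−P‖²=L_i² and subtract eq 1 (q_i ≔ ‖A_i‖²−L_i²)
q_1 = 64.0000+25.0000−58.0000 = 31.0000
eq1−eq2 → [8.0000  10.0000]·P = 28.0000
eq1−eq3 → [16.0000  -10.0000]·P = -4.0000
eq1−eq4 → [0.0000  -10.0000]·P = -20.0000
2×2 solve → P = (1.0000, 2.0000)
check cable 4: ‖A_4−P‖² = 113.0000 ≈ L_4² = 113.0000 ✓

(1.0000, 2.0000)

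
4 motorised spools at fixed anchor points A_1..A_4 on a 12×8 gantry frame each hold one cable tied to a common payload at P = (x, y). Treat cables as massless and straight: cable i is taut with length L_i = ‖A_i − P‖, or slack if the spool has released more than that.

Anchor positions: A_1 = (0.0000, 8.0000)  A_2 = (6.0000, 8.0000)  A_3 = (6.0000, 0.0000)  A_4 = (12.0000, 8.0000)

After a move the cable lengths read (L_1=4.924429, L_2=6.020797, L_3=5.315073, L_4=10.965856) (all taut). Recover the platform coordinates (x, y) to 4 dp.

each cable: (A_i−P)·(A_i−P) = L_i²; let k_i = ‖A_i‖²−L_i²
k_1 = 0.0000+64.0000−24.2500 = 39.7500
row 1: -12.0000x + 0.0000y = -24.0000  (k_2=63.7500)
row 2: -12.0000x + 16.0000y = 32.0000  (k_3=7.7500)
row 3: -24.0000x + 0.0000y = -48.0000  (k_4=87.7500)
Cramer on rows 1–2 → x = 2.0000, y = 3.5000
check cable 4: ‖A_4−P‖² = 120.2500 ≈ L_4² = 120.2500 ✓

(2.0000, 3.5000)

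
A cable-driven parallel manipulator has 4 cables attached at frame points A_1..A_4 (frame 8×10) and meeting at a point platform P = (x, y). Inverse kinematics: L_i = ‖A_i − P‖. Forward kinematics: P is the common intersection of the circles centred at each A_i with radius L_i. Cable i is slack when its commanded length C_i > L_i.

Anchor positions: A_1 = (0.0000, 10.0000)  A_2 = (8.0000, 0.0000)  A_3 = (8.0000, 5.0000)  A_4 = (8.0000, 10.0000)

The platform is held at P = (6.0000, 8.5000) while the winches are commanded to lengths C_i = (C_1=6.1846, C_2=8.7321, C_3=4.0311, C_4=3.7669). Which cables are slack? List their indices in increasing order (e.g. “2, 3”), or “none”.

cable 1: L_1 = ‖A_1−P‖ = 6.1847;  C_1 = 6.1846 → taut
cable 2: L_2 = ‖A_2−P‖ = 8.7321;  C_2 = 8.7321 → taut
cable 3: L_3 = ‖A_3−P‖ = 4.0311;  C_3 = 4.0311 → taut
cable 4: L_4 = ‖A_4−P‖ = 2.5000;  C_4 = 3.7669 → slack

4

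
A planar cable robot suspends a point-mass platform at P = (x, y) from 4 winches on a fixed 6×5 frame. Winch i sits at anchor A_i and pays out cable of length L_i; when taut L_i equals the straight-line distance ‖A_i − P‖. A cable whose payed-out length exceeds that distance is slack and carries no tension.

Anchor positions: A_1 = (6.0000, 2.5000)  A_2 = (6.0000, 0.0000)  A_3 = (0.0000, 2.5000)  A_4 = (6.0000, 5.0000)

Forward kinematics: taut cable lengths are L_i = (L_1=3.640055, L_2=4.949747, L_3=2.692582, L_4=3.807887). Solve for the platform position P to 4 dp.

(2.5000, 3.5000)

circle eqns → linear via eq_j − eq_1; set c_j = A_j·A_j − L_j²
c_1 = 36.0000+6.2500−13.2500 = 29.0000
0.0000·x + 5.0000·y = c_1−c_2 = 17.5000
12.0000·x + 0.0000·y = c_1−c_3 = 30.0000
0.0000·x − 5.0000·y = c_1−c_4 = -17.5000
solve first two rows → x=2.5000, y=3.5000
check cable 4: ‖A_4−P‖² = 14.5000 ≈ L_4² = 14.5000 ✓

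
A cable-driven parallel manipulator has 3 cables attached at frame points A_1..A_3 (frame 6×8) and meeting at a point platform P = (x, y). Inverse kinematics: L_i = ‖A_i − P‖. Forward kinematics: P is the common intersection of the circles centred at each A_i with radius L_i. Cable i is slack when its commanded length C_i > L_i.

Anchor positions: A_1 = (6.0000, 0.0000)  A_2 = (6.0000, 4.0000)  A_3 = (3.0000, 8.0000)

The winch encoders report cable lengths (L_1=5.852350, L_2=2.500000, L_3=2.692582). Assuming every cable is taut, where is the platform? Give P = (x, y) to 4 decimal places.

expand ‖A_i−P‖²=L_i² and subtract eq 1 (c_i ≔ ‖A_i‖²−L_i²)
c_1 = 36.0000+0.0000−34.2500 = 1.7500
eq1−eq2 → [0.0000  -8.0000]·P = -44.0000
eq1−eq3 → [6.0000  -16.0000]·P = -64.0000
2×2 solve → P = (4.0000, 5.5000)

(4.0000, 5.5000)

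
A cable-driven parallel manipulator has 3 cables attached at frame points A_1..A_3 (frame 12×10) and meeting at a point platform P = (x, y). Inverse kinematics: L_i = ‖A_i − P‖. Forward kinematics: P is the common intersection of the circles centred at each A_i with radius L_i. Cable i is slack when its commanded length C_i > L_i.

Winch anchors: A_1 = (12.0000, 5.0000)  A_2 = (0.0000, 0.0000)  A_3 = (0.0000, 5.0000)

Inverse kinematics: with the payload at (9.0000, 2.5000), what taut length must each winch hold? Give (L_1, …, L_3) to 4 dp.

cable 1: Δx=3.0000, Δy=2.5000; L_1 = √(Δx²+Δy²) = 3.9051
cable 2: Δx=-9.0000, Δy=-2.5000; L_2 = √(Δx²+Δy²) = 9.3408
cable 3: Δx=-9.0000, Δy=2.5000; L_3 = √(Δx²+Δy²) = 9.3408

(3.9051, 9.3408, 9.3408)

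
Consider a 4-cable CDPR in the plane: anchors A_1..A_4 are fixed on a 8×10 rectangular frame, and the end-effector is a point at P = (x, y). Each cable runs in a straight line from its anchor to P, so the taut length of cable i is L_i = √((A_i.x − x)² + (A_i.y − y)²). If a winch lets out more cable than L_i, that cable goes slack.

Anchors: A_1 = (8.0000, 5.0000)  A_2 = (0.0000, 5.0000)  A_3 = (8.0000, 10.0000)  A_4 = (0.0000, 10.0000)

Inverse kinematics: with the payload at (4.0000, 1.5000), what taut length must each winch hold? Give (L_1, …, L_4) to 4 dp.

(5.3151, 5.3151, 9.3941, 9.3941)

L_1 = √((8.0000−4.0000)² + (5.0000−1.5000)²) = 5.3151
L_2 = √((0.0000−4.0000)² + (5.0000−1.5000)²) = 5.3151
L_3 = √((8.0000−4.0000)² + (10.0000−1.5000)²) = 9.3941
L_4 = √((0.0000−4.0000)² + (10.0000−1.5000)²) = 9.3941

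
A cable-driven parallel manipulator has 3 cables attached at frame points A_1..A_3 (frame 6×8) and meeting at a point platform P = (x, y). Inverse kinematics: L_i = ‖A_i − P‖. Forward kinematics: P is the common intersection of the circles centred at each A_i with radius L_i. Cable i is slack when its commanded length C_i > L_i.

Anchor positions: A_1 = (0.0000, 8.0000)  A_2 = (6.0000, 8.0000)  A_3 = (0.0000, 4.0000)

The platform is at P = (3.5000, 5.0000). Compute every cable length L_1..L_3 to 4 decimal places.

(4.6098, 3.9051, 3.6401)

L_1: Δ = A_1−P = (-3.5000, 3.0000) → ‖Δ‖ = √21.2500 = 4.6098
L_2: Δ = A_2−P = (2.5000, 3.0000) → ‖Δ‖ = √15.2500 = 3.9051
L_3: Δ = A_3−P = (-3.5000, -1.0000) → ‖Δ‖ = √13.2500 = 3.6401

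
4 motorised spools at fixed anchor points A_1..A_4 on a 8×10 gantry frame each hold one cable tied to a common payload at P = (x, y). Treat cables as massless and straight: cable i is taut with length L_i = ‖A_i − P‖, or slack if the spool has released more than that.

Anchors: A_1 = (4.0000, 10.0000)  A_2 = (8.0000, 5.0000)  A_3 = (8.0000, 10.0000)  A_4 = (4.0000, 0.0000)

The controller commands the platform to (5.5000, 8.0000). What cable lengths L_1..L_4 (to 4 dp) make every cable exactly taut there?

L_1 = √((4.0000−5.5000)² + (10.0000−8.0000)²) = 2.5000
L_2 = √((8.0000−5.5000)² + (5.0000−8.0000)²) = 3.9051
L_3 = √((8.0000−5.5000)² + (10.0000−8.0000)²) = 3.2016
L_4 = √((4.0000−5.5000)² + (0.0000−8.0000)²) = 8.1394

(2.5000, 3.9051, 3.2016, 8.1394)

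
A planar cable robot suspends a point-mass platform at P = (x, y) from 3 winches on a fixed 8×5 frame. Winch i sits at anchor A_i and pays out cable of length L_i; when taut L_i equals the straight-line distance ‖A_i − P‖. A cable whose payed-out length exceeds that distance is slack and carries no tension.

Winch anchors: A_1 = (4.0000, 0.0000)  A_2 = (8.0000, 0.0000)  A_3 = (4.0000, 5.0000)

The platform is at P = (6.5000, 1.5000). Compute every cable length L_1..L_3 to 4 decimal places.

(2.9155, 2.1213, 4.3012)

L_1: Δ = A_1−P = (-2.5000, -1.5000) → ‖Δ‖ = √8.5000 = 2.9155
L_2: Δ = A_2−P = (1.5000, -1.5000) → ‖Δ‖ = √4.5000 = 2.1213
L_3: Δ = A_3−P = (-2.5000, 3.5000) → ‖Δ‖ = √18.5000 = 4.3012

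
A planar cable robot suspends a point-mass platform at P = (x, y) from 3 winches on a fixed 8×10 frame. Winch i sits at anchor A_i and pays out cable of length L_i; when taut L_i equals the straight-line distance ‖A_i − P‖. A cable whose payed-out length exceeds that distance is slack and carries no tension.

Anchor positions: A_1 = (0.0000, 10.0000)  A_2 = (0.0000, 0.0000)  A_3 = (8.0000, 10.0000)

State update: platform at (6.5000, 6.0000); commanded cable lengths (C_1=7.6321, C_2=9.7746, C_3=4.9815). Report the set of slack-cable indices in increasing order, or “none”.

cable 1: √((-6.5000)²+(4.0000)²)=7.6322, C_1=7.6321: taut
cable 2: √((-6.5000)²+(-6.0000)²)=8.8459, C_2=9.7746: slack
cable 3: √((1.5000)²+(4.0000)²)=4.2720, C_3=4.9815: slack

2, 3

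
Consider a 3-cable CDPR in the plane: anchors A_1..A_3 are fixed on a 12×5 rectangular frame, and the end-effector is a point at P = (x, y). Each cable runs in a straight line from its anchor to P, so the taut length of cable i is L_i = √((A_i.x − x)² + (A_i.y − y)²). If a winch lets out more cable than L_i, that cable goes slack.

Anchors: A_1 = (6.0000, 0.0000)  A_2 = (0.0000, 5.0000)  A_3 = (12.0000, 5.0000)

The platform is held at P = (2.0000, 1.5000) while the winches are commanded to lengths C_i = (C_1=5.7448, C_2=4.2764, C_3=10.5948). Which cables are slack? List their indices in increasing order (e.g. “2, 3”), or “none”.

cable 1: √((4.0000)²+(-1.5000)²)=4.2720, C_1=5.7448: slack
cable 2: √((-2.0000)²+(3.5000)²)=4.0311, C_2=4.2764: slack
cable 3: √((10.0000)²+(3.5000)²)=10.5948, C_3=10.5948: taut

1, 2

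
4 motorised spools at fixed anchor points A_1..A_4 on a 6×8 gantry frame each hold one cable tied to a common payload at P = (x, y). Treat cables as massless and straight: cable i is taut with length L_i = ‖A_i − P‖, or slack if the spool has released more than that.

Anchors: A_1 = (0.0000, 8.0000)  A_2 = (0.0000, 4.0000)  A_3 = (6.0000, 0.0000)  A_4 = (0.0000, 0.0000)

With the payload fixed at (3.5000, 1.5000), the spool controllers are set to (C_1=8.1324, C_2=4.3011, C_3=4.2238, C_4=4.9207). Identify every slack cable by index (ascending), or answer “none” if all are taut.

1, 3, 4

i=1: geometric 7.3824 vs commanded 8.1324 ⇒ slack
i=2: geometric 4.3012 vs commanded 4.3011 ⇒ taut
i=3: geometric 2.9155 vs commanded 4.2238 ⇒ slack
i=4: geometric 3.8079 vs commanded 4.9207 ⇒ slack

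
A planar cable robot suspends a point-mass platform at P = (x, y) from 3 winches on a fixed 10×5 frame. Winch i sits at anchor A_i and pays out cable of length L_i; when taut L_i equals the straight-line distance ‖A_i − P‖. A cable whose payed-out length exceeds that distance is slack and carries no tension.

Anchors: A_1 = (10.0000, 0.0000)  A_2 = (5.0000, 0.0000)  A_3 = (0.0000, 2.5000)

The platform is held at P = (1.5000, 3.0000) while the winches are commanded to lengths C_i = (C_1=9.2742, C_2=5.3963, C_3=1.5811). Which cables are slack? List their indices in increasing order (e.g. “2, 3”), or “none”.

1, 2

cable 1: √((8.5000)²+(-3.0000)²)=9.0139, C_1=9.2742: slack
cable 2: √((3.5000)²+(-3.0000)²)=4.6098, C_2=5.3963: slack
cable 3: √((-1.5000)²+(-0.5000)²)=1.5811, C_3=1.5811: taut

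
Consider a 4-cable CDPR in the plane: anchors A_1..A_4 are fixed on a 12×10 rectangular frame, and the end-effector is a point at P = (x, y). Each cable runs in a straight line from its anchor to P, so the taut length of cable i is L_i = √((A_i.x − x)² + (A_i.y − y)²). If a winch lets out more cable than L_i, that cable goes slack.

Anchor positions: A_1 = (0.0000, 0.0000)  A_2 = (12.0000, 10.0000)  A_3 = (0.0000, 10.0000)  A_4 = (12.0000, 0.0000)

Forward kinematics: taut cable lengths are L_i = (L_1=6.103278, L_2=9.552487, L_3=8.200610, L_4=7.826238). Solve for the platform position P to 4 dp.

each cable: (A_i−P)·(A_i−P) = L_i²; let c_i = ‖A_i‖²−L_i²
c_1 = 0.0000+0.0000−37.2500 = -37.2500
row 1: -24.0000x − 20.0000y = -190.0000  (c_2=152.7500)
row 2: 0.0000x − 20.0000y = -70.0000  (c_3=32.7500)
row 3: -24.0000x + 0.0000y = -120.0000  (c_4=82.7500)
Cramer on rows 1–2 → x = 5.0000, y = 3.5000
check cable 4: ‖A_4−P‖² = 61.2500 ≈ L_4² = 61.2500 ✓

(5.0000, 3.5000)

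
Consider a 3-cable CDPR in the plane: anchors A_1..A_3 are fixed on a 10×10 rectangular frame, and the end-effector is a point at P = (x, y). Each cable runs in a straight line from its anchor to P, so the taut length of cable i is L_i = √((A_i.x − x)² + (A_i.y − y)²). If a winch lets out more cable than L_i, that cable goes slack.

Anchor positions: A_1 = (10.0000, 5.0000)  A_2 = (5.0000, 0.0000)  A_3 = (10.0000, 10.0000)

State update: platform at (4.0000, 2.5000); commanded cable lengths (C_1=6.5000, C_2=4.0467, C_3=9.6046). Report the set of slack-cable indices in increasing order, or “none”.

2

i=1: geometric 6.5000 vs commanded 6.5000 ⇒ taut
i=2: geometric 2.6926 vs commanded 4.0467 ⇒ slack
i=3: geometric 9.6047 vs commanded 9.6046 ⇒ taut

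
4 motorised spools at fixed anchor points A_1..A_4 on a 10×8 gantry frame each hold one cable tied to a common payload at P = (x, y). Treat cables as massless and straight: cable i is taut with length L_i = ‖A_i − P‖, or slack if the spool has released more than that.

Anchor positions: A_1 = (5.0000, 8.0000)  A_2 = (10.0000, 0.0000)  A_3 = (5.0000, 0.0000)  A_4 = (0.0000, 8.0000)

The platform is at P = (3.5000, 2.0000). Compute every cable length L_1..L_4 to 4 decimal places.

cable 1: Δx=1.5000, Δy=6.0000; L_1 = √(Δx²+Δy²) = 6.1847
cable 2: Δx=6.5000, Δy=-2.0000; L_2 = √(Δx²+Δy²) = 6.8007
cable 3: Δx=1.5000, Δy=-2.0000; L_3 = √(Δx²+Δy²) = 2.5000
cable 4: Δx=-3.5000, Δy=6.0000; L_4 = √(Δx²+Δy²) = 6.9462

(6.1847, 6.8007, 2.5000, 6.9462)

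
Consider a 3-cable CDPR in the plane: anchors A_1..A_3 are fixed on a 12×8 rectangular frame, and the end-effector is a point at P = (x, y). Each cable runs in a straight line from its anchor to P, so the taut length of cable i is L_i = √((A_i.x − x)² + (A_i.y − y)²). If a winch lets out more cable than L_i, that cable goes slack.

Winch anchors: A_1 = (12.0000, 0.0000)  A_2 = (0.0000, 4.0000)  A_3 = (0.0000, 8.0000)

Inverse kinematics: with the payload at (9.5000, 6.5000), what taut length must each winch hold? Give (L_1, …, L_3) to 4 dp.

cable 1: Δx=2.5000, Δy=-6.5000; L_1 = √(Δx²+Δy²) = 6.9642
cable 2: Δx=-9.5000, Δy=-2.5000; L_2 = √(Δx²+Δy²) = 9.8234
cable 3: Δx=-9.5000, Δy=1.5000; L_3 = √(Δx²+Δy²) = 9.6177

(6.9642, 9.8234, 9.6177)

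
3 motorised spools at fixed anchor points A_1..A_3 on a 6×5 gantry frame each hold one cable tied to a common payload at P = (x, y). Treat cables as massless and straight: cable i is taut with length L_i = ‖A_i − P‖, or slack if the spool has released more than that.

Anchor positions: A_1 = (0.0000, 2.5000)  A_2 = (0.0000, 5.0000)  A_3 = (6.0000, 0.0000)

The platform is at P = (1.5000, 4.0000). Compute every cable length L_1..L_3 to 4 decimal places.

(2.1213, 1.8028, 6.0208)

L_1 = √((0.0000−1.5000)² + (2.5000−4.0000)²) = 2.1213
L_2 = √((0.0000−1.5000)² + (5.0000−4.0000)²) = 1.8028
L_3 = √((6.0000−1.5000)² + (0.0000−4.0000)²) = 6.0208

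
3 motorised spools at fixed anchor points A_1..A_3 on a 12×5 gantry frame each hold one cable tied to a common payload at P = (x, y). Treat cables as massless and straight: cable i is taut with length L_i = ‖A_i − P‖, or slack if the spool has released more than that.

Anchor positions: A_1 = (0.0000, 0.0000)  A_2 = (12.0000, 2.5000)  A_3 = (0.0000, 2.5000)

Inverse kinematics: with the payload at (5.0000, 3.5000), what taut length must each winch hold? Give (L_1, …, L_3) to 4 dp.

(6.1033, 7.0711, 5.0990)

cable 1: Δx=-5.0000, Δy=-3.5000; L_1 = √(Δx²+Δy²) = 6.1033
cable 2: Δx=7.0000, Δy=-1.0000; L_2 = √(Δx²+Δy²) = 7.0711
cable 3: Δx=-5.0000, Δy=-1.0000; L_3 = √(Δx²+Δy²) = 5.0990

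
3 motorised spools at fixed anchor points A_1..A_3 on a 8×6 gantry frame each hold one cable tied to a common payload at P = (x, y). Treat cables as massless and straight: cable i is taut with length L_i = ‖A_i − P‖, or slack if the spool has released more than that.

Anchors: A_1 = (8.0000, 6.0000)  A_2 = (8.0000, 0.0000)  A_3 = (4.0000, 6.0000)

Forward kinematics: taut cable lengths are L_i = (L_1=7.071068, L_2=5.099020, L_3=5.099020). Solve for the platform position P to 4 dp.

(3.0000, 1.0000)

each cable: (A_i−P)·(A_i−P) = L_i²; let c_i = ‖A_i‖²−L_i²
c_1 = 64.0000+36.0000−50.0000 = 50.0000
row 1: 0.0000x + 12.0000y = 12.0000  (c_2=38.0000)
row 2: 8.0000x + 0.0000y = 24.0000  (c_3=26.0000)
Cramer on rows 1–2 → x = 3.0000, y = 1.0000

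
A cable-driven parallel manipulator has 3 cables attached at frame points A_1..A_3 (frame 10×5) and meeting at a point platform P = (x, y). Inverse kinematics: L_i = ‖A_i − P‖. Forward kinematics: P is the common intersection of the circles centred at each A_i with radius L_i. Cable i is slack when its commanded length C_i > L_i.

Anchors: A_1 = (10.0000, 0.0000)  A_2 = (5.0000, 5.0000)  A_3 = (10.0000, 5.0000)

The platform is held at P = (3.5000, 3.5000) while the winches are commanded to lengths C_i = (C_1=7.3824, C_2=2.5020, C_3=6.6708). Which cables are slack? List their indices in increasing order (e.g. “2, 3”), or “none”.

i=1: geometric 7.3824 vs commanded 7.3824 ⇒ taut
i=2: geometric 2.1213 vs commanded 2.5020 ⇒ slack
i=3: geometric 6.6708 vs commanded 6.6708 ⇒ taut

2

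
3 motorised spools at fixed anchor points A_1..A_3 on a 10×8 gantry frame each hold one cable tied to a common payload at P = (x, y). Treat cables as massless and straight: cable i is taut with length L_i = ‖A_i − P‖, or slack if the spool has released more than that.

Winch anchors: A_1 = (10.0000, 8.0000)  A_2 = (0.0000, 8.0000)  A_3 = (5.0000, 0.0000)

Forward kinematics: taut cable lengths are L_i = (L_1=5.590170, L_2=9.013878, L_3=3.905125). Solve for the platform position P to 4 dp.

(7.5000, 3.0000)

circle eqns → linear via eq_j − eq_1; set c_j = A_j·A_j − L_j²
c_1 = 100.0000+64.0000−31.2500 = 132.7500
20.0000·x + 0.0000·y = c_1−c_2 = 150.0000
10.0000·x + 16.0000·y = c_1−c_3 = 123.0000
solve first two rows → x=7.5000, y=3.0000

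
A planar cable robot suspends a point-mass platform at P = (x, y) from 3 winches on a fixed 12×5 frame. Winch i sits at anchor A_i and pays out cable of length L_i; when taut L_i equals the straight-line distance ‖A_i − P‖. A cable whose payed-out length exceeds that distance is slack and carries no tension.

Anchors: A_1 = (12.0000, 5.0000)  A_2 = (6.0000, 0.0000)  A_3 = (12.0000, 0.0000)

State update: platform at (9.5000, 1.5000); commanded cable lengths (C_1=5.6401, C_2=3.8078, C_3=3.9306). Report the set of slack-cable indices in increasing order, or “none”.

1, 3

i=1: geometric 4.3012 vs commanded 5.6401 ⇒ slack
i=2: geometric 3.8079 vs commanded 3.8078 ⇒ taut
i=3: geometric 2.9155 vs commanded 3.9306 ⇒ slack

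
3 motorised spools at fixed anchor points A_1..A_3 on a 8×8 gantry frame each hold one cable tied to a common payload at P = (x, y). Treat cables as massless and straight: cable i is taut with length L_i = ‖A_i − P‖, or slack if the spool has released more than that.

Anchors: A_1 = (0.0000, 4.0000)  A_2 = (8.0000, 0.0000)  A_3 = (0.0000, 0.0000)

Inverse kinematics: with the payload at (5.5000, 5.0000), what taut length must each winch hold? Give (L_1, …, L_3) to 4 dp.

L_1: Δ = A_1−P = (-5.5000, -1.0000) → ‖Δ‖ = √31.2500 = 5.5902
L_2: Δ = A_2−P = (2.5000, -5.0000) → ‖Δ‖ = √31.2500 = 5.5902
L_3: Δ = A_3−P = (-5.5000, -5.0000) → ‖Δ‖ = √55.2500 = 7.4330

(5.5902, 5.5902, 7.4330)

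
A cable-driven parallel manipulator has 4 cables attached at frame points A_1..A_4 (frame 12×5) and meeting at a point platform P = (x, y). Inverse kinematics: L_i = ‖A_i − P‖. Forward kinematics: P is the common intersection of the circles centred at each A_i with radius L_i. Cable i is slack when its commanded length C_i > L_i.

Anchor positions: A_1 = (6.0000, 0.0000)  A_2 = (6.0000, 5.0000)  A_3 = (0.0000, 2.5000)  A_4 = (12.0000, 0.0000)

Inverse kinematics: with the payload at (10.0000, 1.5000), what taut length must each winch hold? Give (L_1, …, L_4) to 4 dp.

L_1: Δ = A_1−P = (-4.0000, -1.5000) → ‖Δ‖ = √18.2500 = 4.2720
L_2: Δ = A_2−P = (-4.0000, 3.5000) → ‖Δ‖ = √28.2500 = 5.3151
L_3: Δ = A_3−P = (-10.0000, 1.0000) → ‖Δ‖ = √101.0000 = 10.0499
L_4: Δ = A_4−P = (2.0000, -1.5000) → ‖Δ‖ = √6.2500 = 2.5000

(4.2720, 5.3151, 10.0499, 2.5000)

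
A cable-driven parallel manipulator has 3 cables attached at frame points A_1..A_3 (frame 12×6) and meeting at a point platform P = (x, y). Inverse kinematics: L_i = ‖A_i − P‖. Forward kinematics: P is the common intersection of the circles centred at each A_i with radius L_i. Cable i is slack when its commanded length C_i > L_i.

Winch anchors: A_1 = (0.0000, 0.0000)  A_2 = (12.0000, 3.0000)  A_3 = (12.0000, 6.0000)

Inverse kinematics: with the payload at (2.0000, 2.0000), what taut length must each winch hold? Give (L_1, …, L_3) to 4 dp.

L_1 = √((0.0000−2.0000)² + (0.0000−2.0000)²) = 2.8284
L_2 = √((12.0000−2.0000)² + (3.0000−2.0000)²) = 10.0499
L_3 = √((12.0000−2.0000)² + (6.0000−2.0000)²) = 10.7703

(2.8284, 10.0499, 10.7703)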